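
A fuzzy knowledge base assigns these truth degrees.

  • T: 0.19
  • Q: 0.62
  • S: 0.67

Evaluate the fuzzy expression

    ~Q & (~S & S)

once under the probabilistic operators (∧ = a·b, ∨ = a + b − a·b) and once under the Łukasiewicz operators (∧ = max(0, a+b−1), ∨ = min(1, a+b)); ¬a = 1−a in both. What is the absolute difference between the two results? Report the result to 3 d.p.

Under probabilistic:
  ~Q = 1 − 0.6200 = 0.3800
  ~S = 1 − 0.6700 = 0.3300
  ~S & S = a·b on (0.3300, 0.6700) = 0.2211
  ~Q & (~S & S) = a·b on (0.3800, 0.2211) = 0.0840
  → value = 0.0840
Under Łukasiewicz:
  ~Q = 1 − 0.62 = 0.38
  ~S = 1 − 0.67 = 0.33
  ~S & S = max(0, a+b−1) on (0.33, 0.67) = 0.00
  ~Q & (~S & S) = max(0, a+b−1) on (0.38, 0.00) = 0.00
  → value = 0.0000
|0.0840 − 0.0000| = 0.084

0.084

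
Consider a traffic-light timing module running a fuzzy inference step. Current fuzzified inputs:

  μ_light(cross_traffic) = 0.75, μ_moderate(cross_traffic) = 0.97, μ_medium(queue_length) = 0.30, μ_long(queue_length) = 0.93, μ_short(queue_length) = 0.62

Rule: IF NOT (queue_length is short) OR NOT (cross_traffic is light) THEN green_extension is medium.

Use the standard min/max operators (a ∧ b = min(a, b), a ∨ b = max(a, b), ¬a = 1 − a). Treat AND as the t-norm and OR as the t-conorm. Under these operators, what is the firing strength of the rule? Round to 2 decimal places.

firing strength: ¬short=1−0.62=0.38, ¬light=1−0.75=0.25; OR[max(a, b)] → w = 0.38

0.38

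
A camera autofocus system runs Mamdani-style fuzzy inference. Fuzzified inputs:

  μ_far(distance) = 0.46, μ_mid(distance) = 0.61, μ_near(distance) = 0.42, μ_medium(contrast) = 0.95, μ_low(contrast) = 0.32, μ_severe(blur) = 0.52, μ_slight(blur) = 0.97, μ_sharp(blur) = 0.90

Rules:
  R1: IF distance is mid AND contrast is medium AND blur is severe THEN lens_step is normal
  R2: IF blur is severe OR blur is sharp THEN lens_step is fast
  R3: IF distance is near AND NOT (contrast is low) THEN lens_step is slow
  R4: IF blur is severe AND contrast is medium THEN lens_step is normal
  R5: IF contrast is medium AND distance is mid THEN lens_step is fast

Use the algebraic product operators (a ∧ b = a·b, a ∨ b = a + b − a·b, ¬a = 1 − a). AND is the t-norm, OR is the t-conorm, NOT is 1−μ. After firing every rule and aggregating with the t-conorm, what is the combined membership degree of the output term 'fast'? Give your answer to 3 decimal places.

0.980

R1: mid=0.61, medium=0.95, severe=0.52; AND[a·b] → w = 0.3013
R2: severe=0.52, sharp=0.90; OR[a + b − a·b] → w = 0.9520
R3: near=0.42, ¬low=1−0.32=0.68; AND[a·b] → w = 0.2856
R4: severe=0.52, medium=0.95; AND[a·b] → w = 0.4940
R5: medium=0.95, mid=0.61; AND[a·b] → w = 0.5795
Rules with consequent 'fast': {R2, R5} → strengths 0.9520, 0.5795
Aggregate via t-conorm [a + b − a·b]: 0.9798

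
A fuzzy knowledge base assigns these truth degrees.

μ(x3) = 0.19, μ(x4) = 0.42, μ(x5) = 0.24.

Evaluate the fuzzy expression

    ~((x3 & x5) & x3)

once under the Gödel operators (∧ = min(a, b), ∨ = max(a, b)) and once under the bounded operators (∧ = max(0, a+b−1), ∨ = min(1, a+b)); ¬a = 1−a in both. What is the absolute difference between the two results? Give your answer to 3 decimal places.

Under Gödel:
  x3 & x5 = min(a, b) on (0.19, 0.24) = 0.19
  (x3 & x5) & x3 = min(a, b) on (0.19, 0.19) = 0.19
  ~((x3 & x5) & x3) = 1 − 0.19 = 0.81
  → value = 0.8100
Under bounded:
  x3 & x5 = max(0, a+b−1) on (0.19, 0.24) = 0.00
  (x3 & x5) & x3 = max(0, a+b−1) on (0.00, 0.19) = 0.00
  ~((x3 & x5) & x3) = 1 − 0.00 = 1.00
  → value = 1.0000
|0.8100 − 1.0000| = 0.190

0.190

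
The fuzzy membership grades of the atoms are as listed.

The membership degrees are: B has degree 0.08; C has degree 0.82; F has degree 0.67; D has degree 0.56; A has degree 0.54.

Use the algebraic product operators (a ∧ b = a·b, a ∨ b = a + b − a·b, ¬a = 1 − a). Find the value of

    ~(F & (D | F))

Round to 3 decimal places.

D | F = a + b − a·b on (0.5600, 0.6700) = 0.8548
F & (D | F) = a·b on (0.6700, 0.8548) = 0.5727
~(F & (D | F)) = 1 − 0.5727 = 0.4273

0.427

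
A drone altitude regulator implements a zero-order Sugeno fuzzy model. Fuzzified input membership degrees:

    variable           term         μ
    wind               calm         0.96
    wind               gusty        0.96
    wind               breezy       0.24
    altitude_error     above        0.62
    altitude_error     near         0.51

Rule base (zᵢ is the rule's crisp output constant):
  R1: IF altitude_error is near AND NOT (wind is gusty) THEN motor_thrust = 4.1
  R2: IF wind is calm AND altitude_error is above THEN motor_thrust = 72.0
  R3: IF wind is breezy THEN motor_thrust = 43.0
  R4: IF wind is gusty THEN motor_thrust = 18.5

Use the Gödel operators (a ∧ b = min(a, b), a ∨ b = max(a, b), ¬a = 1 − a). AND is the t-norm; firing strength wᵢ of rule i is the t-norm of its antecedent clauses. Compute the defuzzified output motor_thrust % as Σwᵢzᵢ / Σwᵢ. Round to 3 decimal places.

39.185

R1 (z=4.1): near=0.51, ¬gusty=1−0.96=0.04; AND[min(a, b)] → w = 0.04
R2 (z=72.0): calm=0.96, above=0.62; AND[min(a, b)] → w = 0.62
R3 (z=43.0): breezy=0.24 → w = 0.24
R4 (z=18.5): gusty=0.96 → w = 0.96
Weighted average = (0.04·4.1 + 0.62·72.0 + 0.24·43.0 + 0.96·18.5) / (0.04 + 0.62 + 0.24 + 0.96)
  = 72.8840 / 1.8600 = 39.185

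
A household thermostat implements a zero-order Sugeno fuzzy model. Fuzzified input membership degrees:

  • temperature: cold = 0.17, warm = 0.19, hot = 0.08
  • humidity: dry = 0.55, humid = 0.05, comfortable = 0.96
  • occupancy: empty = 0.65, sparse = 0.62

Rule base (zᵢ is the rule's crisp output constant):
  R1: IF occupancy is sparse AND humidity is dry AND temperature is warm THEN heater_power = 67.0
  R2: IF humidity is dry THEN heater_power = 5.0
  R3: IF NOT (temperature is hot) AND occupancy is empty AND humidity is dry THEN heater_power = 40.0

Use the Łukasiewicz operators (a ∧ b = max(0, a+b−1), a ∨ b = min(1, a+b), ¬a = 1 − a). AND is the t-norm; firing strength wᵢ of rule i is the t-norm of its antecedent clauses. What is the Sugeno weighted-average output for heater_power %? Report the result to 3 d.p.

11.269

R1 (z=67.0): sparse=0.62, dry=0.55, warm=0.19; AND[max(0, a+b−1)] → w = 0.00
R2 (z=5.0): dry=0.55 → w = 0.55
R3 (z=40.0): ¬hot=1−0.08=0.92, empty=0.65, dry=0.55; AND[max(0, a+b−1)] → w = 0.12
Weighted average = (0.00·67.0 + 0.55·5.0 + 0.12·40.0) / (0.00 + 0.55 + 0.12)
  = 7.5500 / 0.6700 = 11.269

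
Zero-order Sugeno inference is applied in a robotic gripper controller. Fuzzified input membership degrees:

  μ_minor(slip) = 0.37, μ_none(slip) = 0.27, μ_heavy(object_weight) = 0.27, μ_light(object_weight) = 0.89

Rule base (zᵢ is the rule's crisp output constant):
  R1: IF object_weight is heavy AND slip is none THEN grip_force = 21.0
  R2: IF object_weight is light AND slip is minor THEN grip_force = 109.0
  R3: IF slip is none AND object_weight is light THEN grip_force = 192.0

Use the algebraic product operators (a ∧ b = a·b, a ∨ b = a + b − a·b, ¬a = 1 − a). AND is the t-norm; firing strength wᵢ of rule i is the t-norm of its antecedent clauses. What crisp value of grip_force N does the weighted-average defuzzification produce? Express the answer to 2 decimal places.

R1 (z=21.0): heavy=0.27, none=0.27; AND[a·b] → w = 0.0729
R2 (z=109.0): light=0.89, minor=0.37; AND[a·b] → w = 0.3293
R3 (z=192.0): none=0.27, light=0.89; AND[a·b] → w = 0.2403
Weighted average = (0.0729·21.0 + 0.3293·109.0 + 0.2403·192.0) / (0.0729 + 0.3293 + 0.2403)
  = 83.5622 / 0.6425 = 130.06

130.06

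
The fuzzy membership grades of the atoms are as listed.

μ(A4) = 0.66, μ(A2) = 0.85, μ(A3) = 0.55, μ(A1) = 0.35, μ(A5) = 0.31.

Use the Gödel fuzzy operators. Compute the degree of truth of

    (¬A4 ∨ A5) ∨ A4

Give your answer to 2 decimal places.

0.66

¬A4 = 1 − 0.66 = 0.34
¬A4 ∨ A5 = max(a, b) on (0.34, 0.31) = 0.34
(¬A4 ∨ A5) ∨ A4 = max(a, b) on (0.34, 0.66) = 0.66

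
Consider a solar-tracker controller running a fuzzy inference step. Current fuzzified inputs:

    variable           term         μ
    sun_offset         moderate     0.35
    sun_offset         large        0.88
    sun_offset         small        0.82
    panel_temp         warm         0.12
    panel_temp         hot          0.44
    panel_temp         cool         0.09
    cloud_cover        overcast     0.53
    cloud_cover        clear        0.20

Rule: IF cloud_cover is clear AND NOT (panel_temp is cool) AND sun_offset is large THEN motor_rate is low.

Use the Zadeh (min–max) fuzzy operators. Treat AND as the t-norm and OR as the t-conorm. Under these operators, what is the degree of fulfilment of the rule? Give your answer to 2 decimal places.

firing strength: clear=0.20, ¬cool=1−0.09=0.91, large=0.88; AND[min(a, b)] → w = 0.20

0.20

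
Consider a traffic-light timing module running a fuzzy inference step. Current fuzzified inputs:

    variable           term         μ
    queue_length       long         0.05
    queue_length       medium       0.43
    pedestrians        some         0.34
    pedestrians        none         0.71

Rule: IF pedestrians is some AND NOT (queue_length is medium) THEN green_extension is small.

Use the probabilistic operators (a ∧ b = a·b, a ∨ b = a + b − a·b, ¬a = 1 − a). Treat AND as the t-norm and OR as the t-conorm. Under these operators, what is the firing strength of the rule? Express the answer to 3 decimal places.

0.194

firing strength: some=0.34, ¬medium=1−0.43=0.57; AND[a·b] → w = 0.1938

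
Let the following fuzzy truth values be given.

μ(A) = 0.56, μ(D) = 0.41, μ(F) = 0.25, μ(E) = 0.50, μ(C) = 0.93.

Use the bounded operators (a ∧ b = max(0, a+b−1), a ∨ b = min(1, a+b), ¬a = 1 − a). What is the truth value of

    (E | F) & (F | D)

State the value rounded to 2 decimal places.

0.41

E | F = min(1, a+b) on (0.50, 0.25) = 0.75
F | D = min(1, a+b) on (0.25, 0.41) = 0.66
(E | F) & (F | D) = max(0, a+b−1) on (0.75, 0.66) = 0.41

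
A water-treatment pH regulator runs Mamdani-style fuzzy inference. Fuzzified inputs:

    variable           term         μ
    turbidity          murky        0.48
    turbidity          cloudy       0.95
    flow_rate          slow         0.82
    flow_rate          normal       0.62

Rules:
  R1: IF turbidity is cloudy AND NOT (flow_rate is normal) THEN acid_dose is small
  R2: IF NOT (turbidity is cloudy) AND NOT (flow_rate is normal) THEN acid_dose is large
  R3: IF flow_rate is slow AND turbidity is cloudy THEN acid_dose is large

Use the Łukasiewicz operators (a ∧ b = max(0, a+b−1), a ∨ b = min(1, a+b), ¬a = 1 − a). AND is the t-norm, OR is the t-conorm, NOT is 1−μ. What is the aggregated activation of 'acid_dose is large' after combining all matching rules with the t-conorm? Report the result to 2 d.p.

R1: cloudy=0.95, ¬normal=1−0.62=0.38; AND[max(0, a+b−1)] → w = 0.33
R2: ¬cloudy=1−0.95=0.05, ¬normal=1−0.62=0.38; AND[max(0, a+b−1)] → w = 0.00
R3: slow=0.82, cloudy=0.95; AND[max(0, a+b−1)] → w = 0.77
Rules with consequent 'large': {R2, R3} → strengths 0.00, 0.77
Aggregate via t-conorm [min(1, a+b)]: 0.77

0.77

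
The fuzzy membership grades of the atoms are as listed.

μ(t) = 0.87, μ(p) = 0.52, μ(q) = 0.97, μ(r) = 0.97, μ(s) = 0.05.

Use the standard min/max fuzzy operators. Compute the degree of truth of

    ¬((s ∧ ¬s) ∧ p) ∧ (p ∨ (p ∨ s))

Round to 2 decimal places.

0.52

¬s = 1 − 0.05 = 0.95
s ∧ ¬s = min(a, b) on (0.05, 0.95) = 0.05
(s ∧ ¬s) ∧ p = min(a, b) on (0.05, 0.52) = 0.05
¬((s ∧ ¬s) ∧ p) = 1 − 0.05 = 0.95
p ∨ s = max(a, b) on (0.52, 0.05) = 0.52
p ∨ (p ∨ s) = max(a, b) on (0.52, 0.52) = 0.52
¬((s ∧ ¬s) ∧ p) ∧ (p ∨ (p ∨ s)) = min(a, b) on (0.95, 0.52) = 0.52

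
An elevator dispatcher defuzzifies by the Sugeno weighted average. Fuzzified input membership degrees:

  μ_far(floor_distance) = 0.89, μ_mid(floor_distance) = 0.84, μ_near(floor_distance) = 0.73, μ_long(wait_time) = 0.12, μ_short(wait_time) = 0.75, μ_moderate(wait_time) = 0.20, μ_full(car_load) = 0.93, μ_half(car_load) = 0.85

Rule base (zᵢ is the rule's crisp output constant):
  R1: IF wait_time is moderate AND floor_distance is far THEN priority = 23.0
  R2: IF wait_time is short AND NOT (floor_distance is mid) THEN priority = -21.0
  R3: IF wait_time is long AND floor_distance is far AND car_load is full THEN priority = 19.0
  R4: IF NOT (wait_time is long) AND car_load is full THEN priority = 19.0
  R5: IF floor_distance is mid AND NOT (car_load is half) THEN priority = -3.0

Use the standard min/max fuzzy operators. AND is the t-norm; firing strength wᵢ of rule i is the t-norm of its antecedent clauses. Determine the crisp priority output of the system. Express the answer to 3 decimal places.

13.106

R1 (z=23.0): moderate=0.20, far=0.89; AND[min(a, b)] → w = 0.20
R2 (z=-21.0): short=0.75, ¬mid=1−0.84=0.16; AND[min(a, b)] → w = 0.16
R3 (z=19.0): long=0.12, far=0.89, full=0.93; AND[min(a, b)] → w = 0.12
R4 (z=19.0): ¬long=1−0.12=0.88, full=0.93; AND[min(a, b)] → w = 0.88
R5 (z=-3.0): mid=0.84, ¬half=1−0.85=0.15; AND[min(a, b)] → w = 0.15
Weighted average = (0.20·23.0 + 0.16·-21.0 + 0.12·19.0 + 0.88·19.0 + 0.15·-3.0) / (0.20 + 0.16 + 0.12 + 0.88 + 0.15)
  = 19.7900 / 1.5100 = 13.106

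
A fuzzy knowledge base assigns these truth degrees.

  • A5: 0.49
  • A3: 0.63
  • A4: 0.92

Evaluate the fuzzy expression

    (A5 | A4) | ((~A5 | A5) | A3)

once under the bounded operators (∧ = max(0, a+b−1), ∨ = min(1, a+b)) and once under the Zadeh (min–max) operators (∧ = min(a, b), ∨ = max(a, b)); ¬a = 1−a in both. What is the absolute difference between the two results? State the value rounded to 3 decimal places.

0.080

Under bounded:
  A5 | A4 = min(1, a+b) on (0.49, 0.92) = 1.00
  ~A5 = 1 − 0.49 = 0.51
  ~A5 | A5 = min(1, a+b) on (0.51, 0.49) = 1.00
  (~A5 | A5) | A3 = min(1, a+b) on (1.00, 0.63) = 1.00
  (A5 | A4) | ((~A5 | A5) | A3) = min(1, a+b) on (1.00, 1.00) = 1.00
  → value = 1.0000
Under Zadeh (min–max):
  A5 | A4 = max(a, b) on (0.49, 0.92) = 0.92
  ~A5 = 1 − 0.49 = 0.51
  ~A5 | A5 = max(a, b) on (0.51, 0.49) = 0.51
  (~A5 | A5) | A3 = max(a, b) on (0.51, 0.63) = 0.63
  (A5 | A4) | ((~A5 | A5) | A3) = max(a, b) on (0.92, 0.63) = 0.92
  → value = 0.9200
|1.0000 − 0.9200| = 0.080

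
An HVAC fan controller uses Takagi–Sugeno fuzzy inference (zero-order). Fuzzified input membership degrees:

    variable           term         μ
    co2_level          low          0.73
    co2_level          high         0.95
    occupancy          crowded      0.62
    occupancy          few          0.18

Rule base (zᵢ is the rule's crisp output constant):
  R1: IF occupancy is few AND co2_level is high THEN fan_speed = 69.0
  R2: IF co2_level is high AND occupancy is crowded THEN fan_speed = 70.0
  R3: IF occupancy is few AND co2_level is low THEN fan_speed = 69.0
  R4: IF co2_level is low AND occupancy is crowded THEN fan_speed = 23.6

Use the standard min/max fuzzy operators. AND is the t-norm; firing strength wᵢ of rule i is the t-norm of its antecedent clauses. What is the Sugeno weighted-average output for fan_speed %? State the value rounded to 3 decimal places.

R1 (z=69.0): few=0.18, high=0.95; AND[min(a, b)] → w = 0.18
R2 (z=70.0): high=0.95, crowded=0.62; AND[min(a, b)] → w = 0.62
R3 (z=69.0): few=0.18, low=0.73; AND[min(a, b)] → w = 0.18
R4 (z=23.6): low=0.73, crowded=0.62; AND[min(a, b)] → w = 0.62
Weighted average = (0.18·69.0 + 0.62·70.0 + 0.18·69.0 + 0.62·23.6) / (0.18 + 0.62 + 0.18 + 0.62)
  = 82.8720 / 1.6000 = 51.795

51.795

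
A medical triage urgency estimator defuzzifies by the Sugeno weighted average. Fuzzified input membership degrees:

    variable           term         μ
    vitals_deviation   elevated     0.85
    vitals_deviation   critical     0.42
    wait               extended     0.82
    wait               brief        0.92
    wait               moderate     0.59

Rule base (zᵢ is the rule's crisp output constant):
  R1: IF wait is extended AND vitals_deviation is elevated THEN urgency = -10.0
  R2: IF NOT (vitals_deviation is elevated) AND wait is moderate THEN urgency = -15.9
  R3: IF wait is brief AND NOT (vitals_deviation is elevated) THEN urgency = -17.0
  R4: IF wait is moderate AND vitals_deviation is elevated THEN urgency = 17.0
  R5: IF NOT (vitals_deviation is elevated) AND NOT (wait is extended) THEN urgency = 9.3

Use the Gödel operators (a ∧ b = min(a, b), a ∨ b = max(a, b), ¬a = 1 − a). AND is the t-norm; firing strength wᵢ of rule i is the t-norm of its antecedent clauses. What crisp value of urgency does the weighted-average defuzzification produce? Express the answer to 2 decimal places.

-0.92

R1 (z=-10.0): extended=0.82, elevated=0.85; AND[min(a, b)] → w = 0.82
R2 (z=-15.9): ¬elevated=1−0.85=0.15, moderate=0.59; AND[min(a, b)] → w = 0.15
R3 (z=-17.0): brief=0.92, ¬elevated=1−0.85=0.15; AND[min(a, b)] → w = 0.15
R4 (z=17.0): moderate=0.59, elevated=0.85; AND[min(a, b)] → w = 0.59
R5 (z=9.3): ¬elevated=1−0.85=0.15, ¬extended=1−0.82=0.18; AND[min(a, b)] → w = 0.15
Weighted average = (0.82·-10.0 + 0.15·-15.9 + 0.15·-17.0 + 0.59·17.0 + 0.15·9.3) / (0.82 + 0.15 + 0.15 + 0.59 + 0.15)
  = -1.7100 / 1.8600 = -0.92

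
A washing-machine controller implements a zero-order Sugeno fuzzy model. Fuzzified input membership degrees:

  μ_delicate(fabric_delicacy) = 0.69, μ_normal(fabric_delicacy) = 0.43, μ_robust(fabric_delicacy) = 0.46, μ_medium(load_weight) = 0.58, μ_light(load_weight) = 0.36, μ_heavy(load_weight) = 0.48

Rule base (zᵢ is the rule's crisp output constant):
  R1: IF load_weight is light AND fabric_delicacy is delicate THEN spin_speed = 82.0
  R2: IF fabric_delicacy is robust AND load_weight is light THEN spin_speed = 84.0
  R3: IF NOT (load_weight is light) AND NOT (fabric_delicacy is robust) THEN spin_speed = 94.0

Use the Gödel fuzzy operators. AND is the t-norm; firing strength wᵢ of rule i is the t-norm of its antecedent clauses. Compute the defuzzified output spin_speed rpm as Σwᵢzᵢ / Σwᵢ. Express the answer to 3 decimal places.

R1 (z=82.0): light=0.36, delicate=0.69; AND[min(a, b)] → w = 0.36
R2 (z=84.0): robust=0.46, light=0.36; AND[min(a, b)] → w = 0.36
R3 (z=94.0): ¬light=1−0.36=0.64, ¬robust=1−0.46=0.54; AND[min(a, b)] → w = 0.54
Weighted average = (0.36·82.0 + 0.36·84.0 + 0.54·94.0) / (0.36 + 0.36 + 0.54)
  = 110.5200 / 1.2600 = 87.714

87.714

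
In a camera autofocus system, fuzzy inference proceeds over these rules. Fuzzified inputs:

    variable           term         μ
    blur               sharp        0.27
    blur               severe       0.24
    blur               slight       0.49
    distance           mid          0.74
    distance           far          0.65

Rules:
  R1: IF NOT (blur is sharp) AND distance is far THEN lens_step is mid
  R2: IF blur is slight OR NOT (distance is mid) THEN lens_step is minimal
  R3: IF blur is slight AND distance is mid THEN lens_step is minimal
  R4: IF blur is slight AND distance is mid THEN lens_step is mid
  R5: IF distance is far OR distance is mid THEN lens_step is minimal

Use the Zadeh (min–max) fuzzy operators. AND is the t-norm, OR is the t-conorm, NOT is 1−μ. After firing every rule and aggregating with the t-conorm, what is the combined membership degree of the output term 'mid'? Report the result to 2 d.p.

R1: ¬sharp=1−0.27=0.73, far=0.65; AND[min(a, b)] → w = 0.65
R2: slight=0.49, ¬mid=1−0.74=0.26; OR[max(a, b)] → w = 0.49
R3: slight=0.49, mid=0.74; AND[min(a, b)] → w = 0.49
R4: slight=0.49, mid=0.74; AND[min(a, b)] → w = 0.49
R5: far=0.65, mid=0.74; OR[max(a, b)] → w = 0.74
Rules with consequent 'mid': {R1, R4} → strengths 0.65, 0.49
Aggregate via t-conorm [max(a, b)]: 0.65

0.65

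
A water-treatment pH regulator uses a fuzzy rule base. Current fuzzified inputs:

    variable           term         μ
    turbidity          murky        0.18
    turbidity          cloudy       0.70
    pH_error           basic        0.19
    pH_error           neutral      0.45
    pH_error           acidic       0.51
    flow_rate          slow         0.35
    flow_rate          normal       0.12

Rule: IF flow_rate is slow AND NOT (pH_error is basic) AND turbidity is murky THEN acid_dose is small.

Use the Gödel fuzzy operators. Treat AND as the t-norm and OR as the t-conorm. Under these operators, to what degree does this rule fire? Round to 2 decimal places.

firing strength: slow=0.35, ¬basic=1−0.19=0.81, murky=0.18; AND[min(a, b)] → w = 0.18

0.18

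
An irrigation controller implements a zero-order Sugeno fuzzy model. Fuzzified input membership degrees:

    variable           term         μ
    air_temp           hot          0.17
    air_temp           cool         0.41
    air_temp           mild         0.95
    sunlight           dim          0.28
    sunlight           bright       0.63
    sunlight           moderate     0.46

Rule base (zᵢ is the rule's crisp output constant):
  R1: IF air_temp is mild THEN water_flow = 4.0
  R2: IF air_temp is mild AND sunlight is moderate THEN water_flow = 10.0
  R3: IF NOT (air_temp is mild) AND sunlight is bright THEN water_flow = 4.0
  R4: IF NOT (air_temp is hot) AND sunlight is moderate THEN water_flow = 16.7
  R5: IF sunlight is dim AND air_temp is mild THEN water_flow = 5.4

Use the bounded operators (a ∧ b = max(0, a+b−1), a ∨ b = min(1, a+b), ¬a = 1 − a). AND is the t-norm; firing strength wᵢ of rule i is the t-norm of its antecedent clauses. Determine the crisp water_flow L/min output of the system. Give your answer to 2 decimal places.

R1 (z=4.0): mild=0.95 → w = 0.95
R2 (z=10.0): mild=0.95, moderate=0.46; AND[max(0, a+b−1)] → w = 0.41
R3 (z=4.0): ¬mild=1−0.95=0.05, bright=0.63; AND[max(0, a+b−1)] → w = 0.00
R4 (z=16.7): ¬hot=1−0.17=0.83, moderate=0.46; AND[max(0, a+b−1)] → w = 0.29
R5 (z=5.4): dim=0.28, mild=0.95; AND[max(0, a+b−1)] → w = 0.23
Weighted average = (0.95·4.0 + 0.41·10.0 + 0.00·4.0 + 0.29·16.7 + 0.23·5.4) / (0.95 + 0.41 + 0.00 + 0.29 + 0.23)
  = 13.9850 / 1.8800 = 7.44

7.44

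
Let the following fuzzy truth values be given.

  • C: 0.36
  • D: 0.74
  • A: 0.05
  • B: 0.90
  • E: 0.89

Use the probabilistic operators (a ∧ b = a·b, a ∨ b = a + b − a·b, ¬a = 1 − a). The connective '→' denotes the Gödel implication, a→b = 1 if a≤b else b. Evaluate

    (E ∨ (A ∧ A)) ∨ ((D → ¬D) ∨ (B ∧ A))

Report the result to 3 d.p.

0.922

A ∧ A = a·b on (0.0500, 0.0500) = 0.0025
E ∨ (A ∧ A) = a + b − a·b on (0.8900, 0.0025) = 0.8903
¬D = 1 − 0.7400 = 0.2600
D → ¬D  [Gödel: 1 if a≤b else b] with a=0.7400, b=0.2600 → 0.2600
B ∧ A = a·b on (0.9000, 0.0500) = 0.0450
(D → ¬D) ∨ (B ∧ A) = a + b − a·b on (0.2600, 0.0450) = 0.2933
(E ∨ (A ∧ A)) ∨ ((D → ¬D) ∨ (B ∧ A)) = a + b − a·b on (0.8903, 0.2933) = 0.9225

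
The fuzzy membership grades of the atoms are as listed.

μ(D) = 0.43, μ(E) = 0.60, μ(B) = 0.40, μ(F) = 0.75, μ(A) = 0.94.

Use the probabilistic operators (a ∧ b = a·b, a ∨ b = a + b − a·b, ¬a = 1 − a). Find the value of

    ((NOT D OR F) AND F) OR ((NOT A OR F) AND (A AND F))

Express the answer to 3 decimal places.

NOT D = 1 − 0.4300 = 0.5700
NOT D OR F = a + b − a·b on (0.5700, 0.7500) = 0.8925
(NOT D OR F) AND F = a·b on (0.8925, 0.7500) = 0.6694
NOT A = 1 − 0.9400 = 0.0600
NOT A OR F = a + b − a·b on (0.0600, 0.7500) = 0.7650
A AND F = a·b on (0.9400, 0.7500) = 0.7050
(NOT A OR F) AND (A AND F) = a·b on (0.7650, 0.7050) = 0.5393
((NOT D OR F) AND F) OR ((NOT A OR F) AND (A AND F)) = a + b − a·b on (0.6694, 0.5393) = 0.8477

0.848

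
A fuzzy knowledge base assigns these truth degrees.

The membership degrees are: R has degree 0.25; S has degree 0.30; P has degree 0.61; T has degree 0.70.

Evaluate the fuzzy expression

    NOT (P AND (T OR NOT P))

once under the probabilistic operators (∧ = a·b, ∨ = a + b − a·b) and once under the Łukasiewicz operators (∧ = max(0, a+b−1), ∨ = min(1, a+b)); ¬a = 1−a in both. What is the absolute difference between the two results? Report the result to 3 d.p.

Under probabilistic:
  NOT P = 1 − 0.6100 = 0.3900
  T OR NOT P = a + b − a·b on (0.7000, 0.3900) = 0.8170
  P AND (T OR NOT P) = a·b on (0.6100, 0.8170) = 0.4984
  NOT (P AND (T OR NOT P)) = 1 − 0.4984 = 0.5016
  → value = 0.5016
Under Łukasiewicz:
  NOT P = 1 − 0.61 = 0.39
  T OR NOT P = min(1, a+b) on (0.70, 0.39) = 1.00
  P AND (T OR NOT P) = max(0, a+b−1) on (0.61, 1.00) = 0.61
  NOT (P AND (T OR NOT P)) = 1 − 0.61 = 0.39
  → value = 0.3900
|0.5016 − 0.3900| = 0.112

0.112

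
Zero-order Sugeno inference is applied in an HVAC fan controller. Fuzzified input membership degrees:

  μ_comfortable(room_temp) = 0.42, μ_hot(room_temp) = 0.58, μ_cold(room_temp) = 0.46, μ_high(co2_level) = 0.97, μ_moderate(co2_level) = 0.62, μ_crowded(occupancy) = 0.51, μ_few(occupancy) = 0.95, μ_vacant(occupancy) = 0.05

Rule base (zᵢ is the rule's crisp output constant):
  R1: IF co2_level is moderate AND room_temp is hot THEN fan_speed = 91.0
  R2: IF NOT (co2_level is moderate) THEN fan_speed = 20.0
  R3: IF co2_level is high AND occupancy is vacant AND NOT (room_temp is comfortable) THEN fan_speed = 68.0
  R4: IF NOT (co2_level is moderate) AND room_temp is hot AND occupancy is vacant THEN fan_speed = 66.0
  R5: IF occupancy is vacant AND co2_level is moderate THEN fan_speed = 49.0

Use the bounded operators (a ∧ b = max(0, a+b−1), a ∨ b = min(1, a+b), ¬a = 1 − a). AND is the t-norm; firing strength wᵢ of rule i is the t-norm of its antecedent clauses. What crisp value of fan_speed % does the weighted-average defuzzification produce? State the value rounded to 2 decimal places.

R1 (z=91.0): moderate=0.62, hot=0.58; AND[max(0, a+b−1)] → w = 0.20
R2 (z=20.0): ¬moderate=1−0.62=0.38 → w = 0.38
R3 (z=68.0): high=0.97, vacant=0.05, ¬comfortable=1−0.42=0.58; AND[max(0, a+b−1)] → w = 0.00
R4 (z=66.0): ¬moderate=1−0.62=0.38, hot=0.58, vacant=0.05; AND[max(0, a+b−1)] → w = 0.00
R5 (z=49.0): vacant=0.05, moderate=0.62; AND[max(0, a+b−1)] → w = 0.00
Weighted average = (0.20·91.0 + 0.38·20.0 + 0.00·68.0 + 0.00·66.0 + 0.00·49.0) / (0.20 + 0.38 + 0.00 + 0.00 + 0.00)
  = 25.8000 / 0.5800 = 44.48

44.48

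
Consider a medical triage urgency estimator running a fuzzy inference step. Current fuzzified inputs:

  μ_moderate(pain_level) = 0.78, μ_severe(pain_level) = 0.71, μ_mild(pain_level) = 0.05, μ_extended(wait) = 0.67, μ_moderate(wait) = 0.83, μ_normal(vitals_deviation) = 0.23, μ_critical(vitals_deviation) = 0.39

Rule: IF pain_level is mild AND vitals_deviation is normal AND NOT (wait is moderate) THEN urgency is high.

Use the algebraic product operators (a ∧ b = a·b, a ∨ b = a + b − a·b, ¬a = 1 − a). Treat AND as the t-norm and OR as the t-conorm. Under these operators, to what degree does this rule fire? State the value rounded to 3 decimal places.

firing strength: mild=0.05, normal=0.23, ¬moderate=1−0.83=0.17; AND[a·b] → w = 0.0020

0.002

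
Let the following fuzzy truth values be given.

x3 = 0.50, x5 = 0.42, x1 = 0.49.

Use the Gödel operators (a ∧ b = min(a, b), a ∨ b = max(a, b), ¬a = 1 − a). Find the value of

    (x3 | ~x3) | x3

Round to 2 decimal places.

0.50

~x3 = 1 − 0.50 = 0.50
x3 | ~x3 = max(a, b) on (0.50, 0.50) = 0.50
(x3 | ~x3) | x3 = max(a, b) on (0.50, 0.50) = 0.50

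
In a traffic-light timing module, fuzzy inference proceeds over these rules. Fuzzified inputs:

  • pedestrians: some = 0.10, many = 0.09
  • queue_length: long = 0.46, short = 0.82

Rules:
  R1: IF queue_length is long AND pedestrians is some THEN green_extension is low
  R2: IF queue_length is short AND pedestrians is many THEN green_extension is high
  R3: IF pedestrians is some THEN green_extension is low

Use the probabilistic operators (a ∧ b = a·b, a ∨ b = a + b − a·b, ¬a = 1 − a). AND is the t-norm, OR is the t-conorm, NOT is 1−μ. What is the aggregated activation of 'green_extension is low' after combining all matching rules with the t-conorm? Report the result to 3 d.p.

R1: long=0.46, some=0.10; AND[a·b] → w = 0.0460
R2: short=0.82, many=0.09; AND[a·b] → w = 0.0738
R3: some=0.10 → w = 0.1000
Rules with consequent 'low': {R1, R3} → strengths 0.0460, 0.1000
Aggregate via t-conorm [a + b − a·b]: 0.1414

0.141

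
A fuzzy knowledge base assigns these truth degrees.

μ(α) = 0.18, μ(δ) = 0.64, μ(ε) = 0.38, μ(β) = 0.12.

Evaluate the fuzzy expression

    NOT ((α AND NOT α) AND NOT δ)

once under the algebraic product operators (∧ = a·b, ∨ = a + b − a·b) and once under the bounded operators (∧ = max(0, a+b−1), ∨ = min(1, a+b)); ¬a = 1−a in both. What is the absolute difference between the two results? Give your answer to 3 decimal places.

Under algebraic product:
  NOT α = 1 − 0.1800 = 0.8200
  α AND NOT α = a·b on (0.1800, 0.8200) = 0.1476
  NOT δ = 1 − 0.6400 = 0.3600
  (α AND NOT α) AND NOT δ = a·b on (0.1476, 0.3600) = 0.0531
  NOT ((α AND NOT α) AND NOT δ) = 1 − 0.0531 = 0.9469
  → value = 0.9469
Under bounded:
  NOT α = 1 − 0.18 = 0.82
  α AND NOT α = max(0, a+b−1) on (0.18, 0.82) = 0.00
  NOT δ = 1 − 0.64 = 0.36
  (α AND NOT α) AND NOT δ = max(0, a+b−1) on (0.00, 0.36) = 0.00
  NOT ((α AND NOT α) AND NOT δ) = 1 − 0.00 = 1.00
  → value = 1.0000
|0.9469 − 1.0000| = 0.053

0.053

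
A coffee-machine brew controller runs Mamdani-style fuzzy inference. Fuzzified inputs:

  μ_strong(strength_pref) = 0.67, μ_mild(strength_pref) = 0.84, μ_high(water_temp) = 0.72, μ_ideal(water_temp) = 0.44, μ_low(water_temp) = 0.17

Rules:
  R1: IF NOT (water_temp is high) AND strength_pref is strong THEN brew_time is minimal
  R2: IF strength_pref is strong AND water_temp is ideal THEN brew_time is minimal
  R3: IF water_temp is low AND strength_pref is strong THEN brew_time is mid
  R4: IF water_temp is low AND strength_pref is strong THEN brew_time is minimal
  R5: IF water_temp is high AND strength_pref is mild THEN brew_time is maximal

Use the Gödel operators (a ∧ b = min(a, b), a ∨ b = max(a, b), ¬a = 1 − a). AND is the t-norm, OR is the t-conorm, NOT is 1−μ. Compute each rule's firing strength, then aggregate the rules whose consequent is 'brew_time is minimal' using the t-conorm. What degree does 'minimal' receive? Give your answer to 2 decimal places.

R1: ¬high=1−0.72=0.28, strong=0.67; AND[min(a, b)] → w = 0.28
R2: strong=0.67, ideal=0.44; AND[min(a, b)] → w = 0.44
R3: low=0.17, strong=0.67; AND[min(a, b)] → w = 0.17
R4: low=0.17, strong=0.67; AND[min(a, b)] → w = 0.17
R5: high=0.72, mild=0.84; AND[min(a, b)] → w = 0.72
Rules with consequent 'minimal': {R1, R2, R4} → strengths 0.28, 0.44, 0.17
Aggregate via t-conorm [max(a, b)]: 0.44

0.44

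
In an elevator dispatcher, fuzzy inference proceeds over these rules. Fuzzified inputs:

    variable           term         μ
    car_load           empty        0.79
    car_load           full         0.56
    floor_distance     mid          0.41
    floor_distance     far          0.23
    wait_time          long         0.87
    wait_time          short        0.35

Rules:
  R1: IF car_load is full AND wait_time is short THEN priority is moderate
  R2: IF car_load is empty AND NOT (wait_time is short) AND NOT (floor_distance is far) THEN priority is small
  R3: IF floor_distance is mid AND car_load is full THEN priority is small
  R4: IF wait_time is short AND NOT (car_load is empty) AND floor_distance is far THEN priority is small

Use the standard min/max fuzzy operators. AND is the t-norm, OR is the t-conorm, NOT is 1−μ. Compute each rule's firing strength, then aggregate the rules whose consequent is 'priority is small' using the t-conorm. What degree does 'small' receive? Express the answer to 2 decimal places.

R1: full=0.56, short=0.35; AND[min(a, b)] → w = 0.35
R2: empty=0.79, ¬short=1−0.35=0.65, ¬far=1−0.23=0.77; AND[min(a, b)] → w = 0.65
R3: mid=0.41, full=0.56; AND[min(a, b)] → w = 0.41
R4: short=0.35, ¬empty=1−0.79=0.21, far=0.23; AND[min(a, b)] → w = 0.21
Rules with consequent 'small': {R2, R3, R4} → strengths 0.65, 0.41, 0.21
Aggregate via t-conorm [max(a, b)]: 0.65

0.65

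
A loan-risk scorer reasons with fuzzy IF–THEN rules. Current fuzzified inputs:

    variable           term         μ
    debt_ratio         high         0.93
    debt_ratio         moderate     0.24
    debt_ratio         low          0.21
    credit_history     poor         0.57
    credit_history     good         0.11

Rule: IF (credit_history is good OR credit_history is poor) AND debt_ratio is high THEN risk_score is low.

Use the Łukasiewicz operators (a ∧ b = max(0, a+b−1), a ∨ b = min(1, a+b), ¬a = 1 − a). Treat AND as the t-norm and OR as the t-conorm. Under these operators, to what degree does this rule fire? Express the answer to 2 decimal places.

firing strength: (good=0.11 OR poor=0.57) = 0.68; AND[max(0, a+b−1)] with high=0.93 → w = 0.61

0.61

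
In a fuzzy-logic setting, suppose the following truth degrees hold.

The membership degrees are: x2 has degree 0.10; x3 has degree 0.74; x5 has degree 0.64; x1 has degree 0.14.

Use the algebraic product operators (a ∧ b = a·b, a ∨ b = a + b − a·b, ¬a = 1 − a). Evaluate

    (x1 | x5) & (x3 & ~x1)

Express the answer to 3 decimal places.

0.439

x1 | x5 = a + b − a·b on (0.1400, 0.6400) = 0.6904
~x1 = 1 − 0.1400 = 0.8600
x3 & ~x1 = a·b on (0.7400, 0.8600) = 0.6364
(x1 | x5) & (x3 & ~x1) = a·b on (0.6904, 0.6364) = 0.4394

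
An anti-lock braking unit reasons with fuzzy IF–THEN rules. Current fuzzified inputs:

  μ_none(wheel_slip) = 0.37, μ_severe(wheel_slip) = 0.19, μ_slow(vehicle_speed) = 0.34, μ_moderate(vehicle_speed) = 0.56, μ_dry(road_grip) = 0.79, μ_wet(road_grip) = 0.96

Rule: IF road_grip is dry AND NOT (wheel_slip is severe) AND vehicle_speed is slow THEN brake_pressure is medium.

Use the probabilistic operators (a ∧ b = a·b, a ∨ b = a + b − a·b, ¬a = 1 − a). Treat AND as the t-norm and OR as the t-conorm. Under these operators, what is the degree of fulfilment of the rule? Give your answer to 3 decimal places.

firing strength: dry=0.79, ¬severe=1−0.19=0.81, slow=0.34; AND[a·b] → w = 0.2176

0.218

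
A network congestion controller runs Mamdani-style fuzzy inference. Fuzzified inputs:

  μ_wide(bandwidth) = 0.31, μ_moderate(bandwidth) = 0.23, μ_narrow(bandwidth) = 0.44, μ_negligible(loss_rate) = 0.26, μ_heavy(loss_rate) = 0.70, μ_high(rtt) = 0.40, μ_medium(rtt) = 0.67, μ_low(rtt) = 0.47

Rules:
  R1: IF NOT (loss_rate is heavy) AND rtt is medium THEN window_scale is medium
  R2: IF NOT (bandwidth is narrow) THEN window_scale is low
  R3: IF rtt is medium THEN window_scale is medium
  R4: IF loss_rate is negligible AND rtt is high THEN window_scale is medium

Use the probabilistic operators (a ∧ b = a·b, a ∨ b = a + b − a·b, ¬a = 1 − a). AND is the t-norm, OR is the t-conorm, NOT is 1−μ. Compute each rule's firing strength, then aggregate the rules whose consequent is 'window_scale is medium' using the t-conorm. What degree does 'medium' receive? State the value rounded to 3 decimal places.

0.764

R1: ¬heavy=1−0.70=0.30, medium=0.67; AND[a·b] → w = 0.2010
R2: ¬narrow=1−0.44=0.56 → w = 0.5600
R3: medium=0.67 → w = 0.6700
R4: negligible=0.26, high=0.40; AND[a·b] → w = 0.1040
Rules with consequent 'medium': {R1, R3, R4} → strengths 0.2010, 0.6700, 0.1040
Aggregate via t-conorm [a + b − a·b]: 0.7638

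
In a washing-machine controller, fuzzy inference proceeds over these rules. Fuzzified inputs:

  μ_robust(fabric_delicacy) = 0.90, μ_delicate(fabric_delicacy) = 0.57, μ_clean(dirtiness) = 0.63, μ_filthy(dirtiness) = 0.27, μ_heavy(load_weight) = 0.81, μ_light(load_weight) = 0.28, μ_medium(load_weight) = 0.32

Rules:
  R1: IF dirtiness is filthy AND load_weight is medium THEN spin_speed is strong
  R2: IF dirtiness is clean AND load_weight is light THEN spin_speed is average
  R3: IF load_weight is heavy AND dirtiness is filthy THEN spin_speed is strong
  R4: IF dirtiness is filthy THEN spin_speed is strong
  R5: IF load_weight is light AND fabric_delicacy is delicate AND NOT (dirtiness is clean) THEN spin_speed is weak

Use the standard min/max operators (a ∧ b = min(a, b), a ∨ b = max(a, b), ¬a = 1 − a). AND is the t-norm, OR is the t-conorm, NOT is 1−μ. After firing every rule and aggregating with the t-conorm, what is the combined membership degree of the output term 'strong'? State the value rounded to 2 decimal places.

0.27

R1: filthy=0.27, medium=0.32; AND[min(a, b)] → w = 0.27
R2: clean=0.63, light=0.28; AND[min(a, b)] → w = 0.28
R3: heavy=0.81, filthy=0.27; AND[min(a, b)] → w = 0.27
R4: filthy=0.27 → w = 0.27
R5: light=0.28, delicate=0.57, ¬clean=1−0.63=0.37; AND[min(a, b)] → w = 0.28
Rules with consequent 'strong': {R1, R3, R4} → strengths 0.27, 0.27, 0.27
Aggregate via t-conorm [max(a, b)]: 0.27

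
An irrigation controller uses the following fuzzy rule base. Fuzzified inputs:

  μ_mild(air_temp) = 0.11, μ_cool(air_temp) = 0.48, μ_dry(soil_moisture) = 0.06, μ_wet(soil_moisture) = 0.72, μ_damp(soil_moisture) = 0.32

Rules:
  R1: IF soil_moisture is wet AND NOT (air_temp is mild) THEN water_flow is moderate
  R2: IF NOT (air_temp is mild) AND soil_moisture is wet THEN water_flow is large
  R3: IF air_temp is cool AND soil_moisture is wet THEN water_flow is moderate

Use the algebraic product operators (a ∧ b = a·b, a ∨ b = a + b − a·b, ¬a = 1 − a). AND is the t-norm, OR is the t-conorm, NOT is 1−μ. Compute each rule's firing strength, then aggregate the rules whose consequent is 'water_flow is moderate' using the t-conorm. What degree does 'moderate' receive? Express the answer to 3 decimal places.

0.765

R1: wet=0.72, ¬mild=1−0.11=0.89; AND[a·b] → w = 0.6408
R2: ¬mild=1−0.11=0.89, wet=0.72; AND[a·b] → w = 0.6408
R3: cool=0.48, wet=0.72; AND[a·b] → w = 0.3456
Rules with consequent 'moderate': {R1, R3} → strengths 0.6408, 0.3456
Aggregate via t-conorm [a + b − a·b]: 0.7649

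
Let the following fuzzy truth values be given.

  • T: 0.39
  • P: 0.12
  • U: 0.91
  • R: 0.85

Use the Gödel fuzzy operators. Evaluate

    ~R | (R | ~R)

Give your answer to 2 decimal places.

0.85

~R = 1 − 0.85 = 0.15
~R = 1 − 0.85 = 0.15
R | ~R = max(a, b) on (0.85, 0.15) = 0.85
~R | (R | ~R) = max(a, b) on (0.15, 0.85) = 0.85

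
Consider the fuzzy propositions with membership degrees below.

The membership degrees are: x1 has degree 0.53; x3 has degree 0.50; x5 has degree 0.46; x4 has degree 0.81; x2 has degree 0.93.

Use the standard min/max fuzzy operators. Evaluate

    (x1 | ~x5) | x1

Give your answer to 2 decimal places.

~x5 = 1 − 0.46 = 0.54
x1 | ~x5 = max(a, b) on (0.53, 0.54) = 0.54
(x1 | ~x5) | x1 = max(a, b) on (0.54, 0.53) = 0.54

0.54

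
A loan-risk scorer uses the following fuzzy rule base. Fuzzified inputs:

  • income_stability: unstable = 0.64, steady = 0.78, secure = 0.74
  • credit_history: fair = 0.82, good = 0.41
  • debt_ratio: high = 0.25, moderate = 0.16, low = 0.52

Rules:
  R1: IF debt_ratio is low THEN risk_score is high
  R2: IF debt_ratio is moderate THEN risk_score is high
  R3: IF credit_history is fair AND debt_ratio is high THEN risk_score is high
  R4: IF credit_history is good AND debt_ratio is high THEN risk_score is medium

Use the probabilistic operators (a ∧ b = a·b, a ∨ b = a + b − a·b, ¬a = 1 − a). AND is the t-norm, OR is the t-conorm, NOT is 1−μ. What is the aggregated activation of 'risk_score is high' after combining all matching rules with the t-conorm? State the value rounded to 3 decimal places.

R1: low=0.52 → w = 0.5200
R2: moderate=0.16 → w = 0.1600
R3: fair=0.82, high=0.25; AND[a·b] → w = 0.2050
R4: good=0.41, high=0.25; AND[a·b] → w = 0.1025
Rules with consequent 'high': {R1, R2, R3} → strengths 0.5200, 0.1600, 0.2050
Aggregate via t-conorm [a + b − a·b]: 0.6795

0.679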